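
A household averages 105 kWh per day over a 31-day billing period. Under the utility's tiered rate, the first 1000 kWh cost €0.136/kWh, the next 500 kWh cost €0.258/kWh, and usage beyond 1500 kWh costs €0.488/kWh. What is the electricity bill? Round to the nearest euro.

Usage = 105 kWh/day × 31 days = 3255 kWh
First 1000 kWh × €0.136 = €136.00
Next 500 kWh × €0.258 = €129.00
Remaining 1755 kWh × €0.488 = €856.44
Total = €1,121.44 ≈ €1121

€1121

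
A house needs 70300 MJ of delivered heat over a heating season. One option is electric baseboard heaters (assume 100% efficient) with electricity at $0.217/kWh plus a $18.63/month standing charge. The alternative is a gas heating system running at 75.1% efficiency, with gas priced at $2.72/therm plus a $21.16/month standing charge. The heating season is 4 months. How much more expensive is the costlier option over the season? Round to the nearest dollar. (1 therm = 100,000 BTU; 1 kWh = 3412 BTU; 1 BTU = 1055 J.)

$1814

Heat load = 70300 MJ = 70,300,000,000 J / 1055 = 66,635,071 BTU
Gas: input = 66,635,071 / 0.751 = 88,728,457 BTU = 887.3 therm → 887.3 × $2.72 = $2,413.41; + 4 × $21.16 standing = $2,498.05
Electric: 66,635,071 BTU / 3412 = 19,530 kWh → × $0.217 = $4,237.93; + 4 × $18.63 standing = $4,312.45
Difference = |$2,498.05 − $4,312.45| = $1,814.39 ≈ $1814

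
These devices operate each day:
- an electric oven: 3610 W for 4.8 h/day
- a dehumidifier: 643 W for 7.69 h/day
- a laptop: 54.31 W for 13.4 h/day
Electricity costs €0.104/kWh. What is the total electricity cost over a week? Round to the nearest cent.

€16.74

electric oven: 3610 W × 4.8 h × 7 d = 121,296 Wh = 121.3 kWh
dehumidifier: 643 W × 7.69 h × 7 d = 34,613 Wh = 34.61 kWh
laptop: 54.31 W × 13.4 h × 7 d = 5,094 Wh = 5.094 kWh
Total energy = 121.3 + 34.61 + 5.094 = 161 kWh
Cost = 161 kWh × €0.104 = €16.74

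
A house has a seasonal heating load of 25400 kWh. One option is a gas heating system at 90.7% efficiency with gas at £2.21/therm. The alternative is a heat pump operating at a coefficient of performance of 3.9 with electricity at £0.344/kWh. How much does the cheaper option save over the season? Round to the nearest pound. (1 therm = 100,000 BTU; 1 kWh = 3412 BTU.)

Heat load = 25400 kWh × 3412 = 86,664,800 BTU
Gas: input = 86,664,800 / 0.907 = 95,551,047 BTU = 955.5 therm → 955.5 × £2.21 = £2,111.68
Heat pump: 86,664,800 BTU / 3412 = 25,400 kWh heat; / 3.9 = 6,513 kWh in → × £0.344 = £2,240.41
Difference = |£2,111.68 − £2,240.41| = £128.73 ≈ £129

£129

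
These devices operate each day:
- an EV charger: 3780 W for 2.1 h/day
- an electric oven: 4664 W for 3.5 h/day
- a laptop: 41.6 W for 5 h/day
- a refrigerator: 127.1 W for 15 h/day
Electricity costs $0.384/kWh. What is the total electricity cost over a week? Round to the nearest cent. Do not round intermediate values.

EV charger: 3780 W × 2.1 h × 7 d = 55,566 Wh = 55.57 kWh
electric oven: 4664 W × 3.5 h × 7 d = 114,268 Wh = 114.3 kWh
laptop: 41.6 W × 5 h × 7 d = 1,456 Wh = 1.456 kWh
refrigerator: 127.1 W × 15 h × 7 d = 13,346 Wh = 13.35 kWh
Total energy = 55.57 + 114.3 + 1.456 + 13.35 = 184.6 kWh
Cost = 184.6 kWh × $0.384 = $70.90

$70.90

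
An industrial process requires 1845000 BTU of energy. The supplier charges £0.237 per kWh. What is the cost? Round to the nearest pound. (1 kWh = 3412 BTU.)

1845000 BTU × (0.00029308 kWh/BTU) = 540.7 kWh
Cost = 540.7 kWh × £0.237/kWh = £128.16 ≈ £128

£128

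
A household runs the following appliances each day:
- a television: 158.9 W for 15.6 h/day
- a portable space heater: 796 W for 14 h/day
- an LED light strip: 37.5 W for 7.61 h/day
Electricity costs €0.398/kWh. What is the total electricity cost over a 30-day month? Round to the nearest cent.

television: 158.9 W × 15.6 h × 30 d = 74,365 Wh = 74.37 kWh
portable space heater: 796 W × 14 h × 30 d = 334,320 Wh = 334.3 kWh
LED light strip: 37.5 W × 7.61 h × 30 d = 8,561 Wh = 8.561 kWh
Total energy = 74.37 + 334.3 + 8.561 = 417.2 kWh
Cost = 417.2 kWh × €0.398 = €166.06

€166.06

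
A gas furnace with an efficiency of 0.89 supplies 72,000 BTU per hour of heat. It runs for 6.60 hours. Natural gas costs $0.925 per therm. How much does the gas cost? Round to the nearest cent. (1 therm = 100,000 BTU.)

$4.94

Heat delivered = 72,000 BTU/h × 6.60 h = 475,200 BTU
Gas input = 475,200 / 0.89 = 533,933 BTU
= 533,933 / 100,000 = 5.339 therm
Cost = 5.339 × $0.925/therm = $4.94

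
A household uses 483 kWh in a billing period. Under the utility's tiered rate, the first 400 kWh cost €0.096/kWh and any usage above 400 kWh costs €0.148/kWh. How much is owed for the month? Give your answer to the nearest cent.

First 400 kWh × €0.096 = €38.40
Remaining 83 kWh × €0.148 = €12.28
Total = €50.68

€50.68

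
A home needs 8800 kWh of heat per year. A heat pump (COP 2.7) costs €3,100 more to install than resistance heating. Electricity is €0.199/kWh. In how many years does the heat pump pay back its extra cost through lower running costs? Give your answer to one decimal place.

Resistance: 8800 kWh × €0.199 = €1,751.20/yr
Heat pump: 8800 / 2.7 = 3259 kWh in → × €0.199 = €648.59/yr
Annual savings = €1,102.61
Payback = €3,100 / €1,102.61 = 2.81 years

2.8 years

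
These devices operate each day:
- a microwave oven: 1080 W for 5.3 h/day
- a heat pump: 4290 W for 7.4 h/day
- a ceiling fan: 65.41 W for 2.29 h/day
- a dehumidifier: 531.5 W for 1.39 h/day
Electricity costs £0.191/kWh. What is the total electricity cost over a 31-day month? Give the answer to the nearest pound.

£227

microwave oven: 1080 W × 5.3 h × 31 d = 177,444 Wh = 177.4 kWh
heat pump: 4290 W × 7.4 h × 31 d = 984,126 Wh = 984.1 kWh
ceiling fan: 65.41 W × 2.29 h × 31 d = 4,643 Wh = 4.643 kWh
dehumidifier: 531.5 W × 1.39 h × 31 d = 22,902 Wh = 22.9 kWh
Total energy = 177.4 + 984.1 + 4.643 + 22.9 = 1,189 kWh
Cost = 1,189 kWh × £0.191 = £227.12 ≈ £227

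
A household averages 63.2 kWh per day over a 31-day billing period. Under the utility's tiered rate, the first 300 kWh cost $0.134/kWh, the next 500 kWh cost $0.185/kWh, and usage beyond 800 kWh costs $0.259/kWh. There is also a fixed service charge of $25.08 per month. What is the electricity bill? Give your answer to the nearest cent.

Usage = 63.2 kWh/day × 31 days = 1959.2 kWh
First 300 kWh × $0.134 = $40.20
Next 500 kWh × $0.185 = $92.50
Remaining 1159.2 kWh × $0.259 = $300.23
Energy charge = $432.93; + service $25.08 = $458.01

$458.01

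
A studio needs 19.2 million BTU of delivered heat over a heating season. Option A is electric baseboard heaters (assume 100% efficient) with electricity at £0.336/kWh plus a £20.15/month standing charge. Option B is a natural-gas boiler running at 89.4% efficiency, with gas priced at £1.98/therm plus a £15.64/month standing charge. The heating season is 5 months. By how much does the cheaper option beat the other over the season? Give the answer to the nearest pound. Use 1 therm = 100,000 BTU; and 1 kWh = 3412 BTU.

£1488

Heat load = 19.2 × 10⁶ BTU = 19,200,000 BTU
Gas: input = 19,200,000 / 0.894 = 21,476,510 BTU = 214.8 therm → 214.8 × £1.98 = £425.23; + 5 × £15.64 standing = £503.43
Electric: 19,200,000 BTU / 3412 = 5,627 kWh → × £0.336 = £1,890.74; + 5 × £20.15 standing = £1,991.49
Difference = |£503.43 − £1,991.49| = £1,488.05 ≈ £1488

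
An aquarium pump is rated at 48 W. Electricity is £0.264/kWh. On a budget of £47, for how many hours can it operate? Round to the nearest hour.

3709 h

Energy budget = £47 / £0.264 per kWh = 178 kWh = 178,030 Wh
Runtime = 178,030 Wh / 48 W = 3,709 h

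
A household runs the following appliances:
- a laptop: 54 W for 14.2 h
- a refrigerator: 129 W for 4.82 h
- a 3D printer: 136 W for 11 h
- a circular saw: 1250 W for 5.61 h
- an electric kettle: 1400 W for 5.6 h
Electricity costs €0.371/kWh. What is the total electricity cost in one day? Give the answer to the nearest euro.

€7

laptop: 54 W × 14.2 h = 767 Wh = 0.7668 kWh
refrigerator: 129 W × 4.82 h = 622 Wh = 0.6218 kWh
3D printer: 136 W × 11 h = 1,496 Wh = 1.496 kWh
circular saw: 1250 W × 5.61 h = 7,012 Wh = 7.013 kWh
electric kettle: 1400 W × 5.6 h = 7,840 Wh = 7.84 kWh
Total energy = 0.7668 + 0.6218 + 1.496 + 7.013 + 7.84 = 17.74 kWh
Cost = 17.74 kWh × €0.371 = €6.58 ≈ €7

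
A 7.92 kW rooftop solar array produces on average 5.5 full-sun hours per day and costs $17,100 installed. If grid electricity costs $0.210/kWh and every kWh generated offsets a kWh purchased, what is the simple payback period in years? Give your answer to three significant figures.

Daily generation = 7.92 kW × 5.5 h = 43.56 kWh
Annual generation = 43.56 × 365 = 15899 kWh
Annual savings = 15899 × $0.210 = $3,338.87
Payback = $17,100 / $3,338.87 = 5.12 years

5.12 years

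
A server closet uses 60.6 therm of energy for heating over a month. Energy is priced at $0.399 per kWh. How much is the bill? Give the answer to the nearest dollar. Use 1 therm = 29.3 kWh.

$708

60.6 therm × (29.3 kWh/therm) = 1,776 kWh
Cost = 1,776 kWh × $0.399/kWh = $708.46 ≈ $708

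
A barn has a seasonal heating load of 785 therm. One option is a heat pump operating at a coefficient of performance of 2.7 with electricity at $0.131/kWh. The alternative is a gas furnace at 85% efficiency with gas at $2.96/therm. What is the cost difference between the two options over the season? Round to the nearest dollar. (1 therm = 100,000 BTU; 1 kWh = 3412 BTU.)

$1617

Heat load = 785 therm × 100,000 = 78,500,000 BTU
Gas: input = 78,500,000 / 0.85 = 92,352,941 BTU = 923.5 therm → 923.5 × $2.96 = $2,733.65
Heat pump: 78,500,000 BTU / 3412 = 23,010 kWh heat; / 2.7 = 8,521 kWh in → × $0.131 = $1,116.27
Difference = |$2,733.65 − $1,116.27| = $1,617.38 ≈ $1617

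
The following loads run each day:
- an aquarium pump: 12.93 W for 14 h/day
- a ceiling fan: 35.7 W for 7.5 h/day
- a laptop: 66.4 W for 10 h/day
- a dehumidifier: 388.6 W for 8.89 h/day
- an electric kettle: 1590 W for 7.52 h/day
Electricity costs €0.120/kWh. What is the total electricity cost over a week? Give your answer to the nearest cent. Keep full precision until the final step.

€13.88

aquarium pump: 12.93 W × 14 h × 7 d = 1,267 Wh = 1.267 kWh
ceiling fan: 35.7 W × 7.5 h × 7 d = 1,874 Wh = 1.874 kWh
laptop: 66.4 W × 10 h × 7 d = 4,648 Wh = 4.648 kWh
dehumidifier: 388.6 W × 8.89 h × 7 d = 24,183 Wh = 24.18 kWh
electric kettle: 1590 W × 7.52 h × 7 d = 83,698 Wh = 83.7 kWh
Total energy = 1.267 + 1.874 + 4.648 + 24.18 + 83.7 = 115.7 kWh
Cost = 115.7 kWh × €0.120 = €13.88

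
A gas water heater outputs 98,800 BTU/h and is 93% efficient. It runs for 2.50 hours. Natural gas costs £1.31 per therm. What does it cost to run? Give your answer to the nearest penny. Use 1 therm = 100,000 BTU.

Heat delivered = 98,800 BTU/h × 2.50 h = 247,000 BTU
Gas input = 247,000 / 0.93 = 265,591 BTU
= 265,591 / 100,000 = 2.656 therm
Cost = 2.656 × £1.31/therm = £3.48

£3.48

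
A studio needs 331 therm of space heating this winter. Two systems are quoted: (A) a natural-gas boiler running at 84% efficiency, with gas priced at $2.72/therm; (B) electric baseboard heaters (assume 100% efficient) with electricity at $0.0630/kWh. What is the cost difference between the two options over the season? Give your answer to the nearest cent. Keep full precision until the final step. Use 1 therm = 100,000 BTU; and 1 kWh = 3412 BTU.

$460.64

Heat load = 331 therm × 100,000 = 33,100,000 BTU
Gas: input = 33,100,000 / 0.84 = 39,404,762 BTU = 394 therm → 394 × $2.72 = $1,071.81
Electric: 33,100,000 BTU / 3412 = 9,701 kWh → × $0.0630 = $611.17
Difference = |$1,071.81 − $611.17| = $460.64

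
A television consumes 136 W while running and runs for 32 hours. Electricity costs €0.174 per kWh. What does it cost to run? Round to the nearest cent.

€0.76

Energy = 136 W × 32 h = 4,352 Wh = 4.352 kWh
Cost = 4.352 kWh × €0.174/kWh = €0.76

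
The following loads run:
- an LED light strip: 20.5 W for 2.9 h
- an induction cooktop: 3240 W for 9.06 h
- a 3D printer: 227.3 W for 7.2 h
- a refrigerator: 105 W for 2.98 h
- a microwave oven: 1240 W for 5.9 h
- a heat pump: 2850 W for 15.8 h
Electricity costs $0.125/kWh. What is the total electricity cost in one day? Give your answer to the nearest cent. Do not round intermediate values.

LED light strip: 20.5 W × 2.9 h = 59 Wh = 0.05945 kWh
induction cooktop: 3240 W × 9.06 h = 29,354 Wh = 29.35 kWh
3D printer: 227.3 W × 7.2 h = 1,637 Wh = 1.637 kWh
refrigerator: 105 W × 2.98 h = 313 Wh = 0.3129 kWh
microwave oven: 1240 W × 5.9 h = 7,316 Wh = 7.316 kWh
heat pump: 2850 W × 15.8 h = 45,030 Wh = 45.03 kWh
Total energy = 0.05945 + 29.35 + 1.637 + 0.3129 + 7.316 + 45.03 = 83.71 kWh
Cost = 83.71 kWh × $0.125 = $10.46

$10.46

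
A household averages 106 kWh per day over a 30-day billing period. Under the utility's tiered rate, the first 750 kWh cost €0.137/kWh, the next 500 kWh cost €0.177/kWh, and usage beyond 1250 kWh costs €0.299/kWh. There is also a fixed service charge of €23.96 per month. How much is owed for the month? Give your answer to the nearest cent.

€792.28

Usage = 106 kWh/day × 30 days = 3180 kWh
First 750 kWh × €0.137 = €102.75
Next 500 kWh × €0.177 = €88.50
Remaining 1930 kWh × €0.299 = €577.07
Energy charge = €768.32; + service €23.96 = €792.28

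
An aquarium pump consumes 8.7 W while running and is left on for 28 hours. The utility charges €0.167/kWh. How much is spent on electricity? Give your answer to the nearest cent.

€0.04

Energy = 8.7 W × 28 h = 244 Wh = 0.2436 kWh
Cost = 0.2436 kWh × €0.167/kWh = €0.04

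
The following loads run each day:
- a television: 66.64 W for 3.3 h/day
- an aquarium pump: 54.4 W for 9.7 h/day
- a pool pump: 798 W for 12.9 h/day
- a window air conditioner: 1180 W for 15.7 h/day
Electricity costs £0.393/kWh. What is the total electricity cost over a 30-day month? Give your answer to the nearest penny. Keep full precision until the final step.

£348.60

television: 66.64 W × 3.3 h × 30 d = 6,597 Wh = 6.597 kWh
aquarium pump: 54.4 W × 9.7 h × 30 d = 15,830 Wh = 15.83 kWh
pool pump: 798 W × 12.9 h × 30 d = 308,826 Wh = 308.8 kWh
window air conditioner: 1180 W × 15.7 h × 30 d = 555,780 Wh = 555.8 kWh
Total energy = 6.597 + 15.83 + 308.8 + 555.8 = 887 kWh
Cost = 887 kWh × £0.393 = £348.60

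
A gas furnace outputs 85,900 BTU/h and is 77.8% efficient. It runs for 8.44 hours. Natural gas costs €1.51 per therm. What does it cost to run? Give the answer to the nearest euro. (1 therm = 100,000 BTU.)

€14

Heat delivered = 85,900 BTU/h × 8.44 h = 724,996 BTU
Gas input = 724,996 / 0.778 = 931,871 BTU
= 931,871 / 100,000 = 9.319 therm
Cost = 9.319 × €1.51/therm = €14.07 ≈ €14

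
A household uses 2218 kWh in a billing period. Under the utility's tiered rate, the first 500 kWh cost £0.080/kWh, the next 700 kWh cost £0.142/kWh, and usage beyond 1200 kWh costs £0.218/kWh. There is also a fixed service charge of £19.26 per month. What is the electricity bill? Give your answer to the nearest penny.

First 500 kWh × £0.080 = £40.00
Next 700 kWh × £0.142 = £99.40
Remaining 1018 kWh × £0.218 = £221.92
Energy charge = £361.32; + service £19.26 = £380.58

£380.58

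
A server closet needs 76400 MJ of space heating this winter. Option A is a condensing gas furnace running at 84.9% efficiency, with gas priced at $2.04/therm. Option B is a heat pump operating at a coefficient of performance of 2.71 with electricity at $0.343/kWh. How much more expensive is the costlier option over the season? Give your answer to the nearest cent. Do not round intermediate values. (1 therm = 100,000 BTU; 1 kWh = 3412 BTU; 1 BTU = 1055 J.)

$946.26

Heat load = 76400 MJ = 76,400,000,000 J / 1055 = 72,417,062 BTU
Gas: input = 72,417,062 / 0.849 = 85,296,892 BTU = 853 therm → 853 × $2.04 = $1,740.06
Heat pump: 72,417,062 BTU / 3412 = 21,220 kWh heat; / 2.71 = 7,832 kWh in → × $0.343 = $2,686.31
Difference = |$1,740.06 − $2,686.31| = $946.26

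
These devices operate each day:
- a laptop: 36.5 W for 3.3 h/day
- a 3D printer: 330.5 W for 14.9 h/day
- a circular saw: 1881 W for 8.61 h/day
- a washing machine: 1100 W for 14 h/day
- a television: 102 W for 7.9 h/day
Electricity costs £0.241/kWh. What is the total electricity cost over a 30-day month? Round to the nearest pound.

laptop: 36.5 W × 3.3 h × 30 d = 3,613 Wh = 3.613 kWh
3D printer: 330.5 W × 14.9 h × 30 d = 147,734 Wh = 147.7 kWh
circular saw: 1881 W × 8.61 h × 30 d = 485,862 Wh = 485.9 kWh
washing machine: 1100 W × 14 h × 30 d = 462,000 Wh = 462 kWh
television: 102 W × 7.9 h × 30 d = 24,174 Wh = 24.17 kWh
Total energy = 3.613 + 147.7 + 485.9 + 462 + 24.17 = 1,123 kWh
Cost = 1,123 kWh × £0.241 = £270.74 ≈ £271

£271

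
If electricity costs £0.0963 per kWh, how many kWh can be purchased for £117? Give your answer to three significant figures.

1210 kWh

£117 / £0.0963 per kWh = 1,215 kWh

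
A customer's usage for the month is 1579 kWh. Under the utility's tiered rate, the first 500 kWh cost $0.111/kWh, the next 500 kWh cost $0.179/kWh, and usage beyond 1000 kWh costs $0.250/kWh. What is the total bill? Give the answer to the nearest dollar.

First 500 kWh × $0.111 = $55.50
Next 500 kWh × $0.179 = $89.50
Remaining 579 kWh × $0.250 = $144.75
Total = $289.75 ≈ $290

$290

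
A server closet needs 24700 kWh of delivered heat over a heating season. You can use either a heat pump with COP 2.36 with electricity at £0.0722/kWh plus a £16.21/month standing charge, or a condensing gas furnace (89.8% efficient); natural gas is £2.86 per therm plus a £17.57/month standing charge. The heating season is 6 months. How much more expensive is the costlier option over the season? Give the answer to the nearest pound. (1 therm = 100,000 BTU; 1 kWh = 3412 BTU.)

Heat load = 24700 kWh × 3412 = 84,276,400 BTU
Gas: input = 84,276,400 / 0.898 = 93,848,998 BTU = 938.5 therm → 938.5 × £2.86 = £2,684.08; + 6 × £17.57 standing = £2,789.50
Heat pump: 84,276,400 BTU / 3412 = 24,700 kWh heat; / 2.36 = 10,470 kWh in → × £0.0722 = £755.65; + 6 × £16.21 standing = £852.91
Difference = |£2,789.50 − £852.91| = £1,936.59 ≈ £1937

£1937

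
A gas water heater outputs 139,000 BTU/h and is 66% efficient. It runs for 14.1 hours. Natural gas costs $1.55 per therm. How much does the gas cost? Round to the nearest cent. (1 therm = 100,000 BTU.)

Heat delivered = 139,000 BTU/h × 14.1 h = 1,959,900 BTU
Gas input = 1,959,900 / 0.66 = 2,969,545 BTU
= 2,969,545 / 100,000 = 29.7 therm
Cost = 29.7 × $1.55/therm = $46.03

$46.03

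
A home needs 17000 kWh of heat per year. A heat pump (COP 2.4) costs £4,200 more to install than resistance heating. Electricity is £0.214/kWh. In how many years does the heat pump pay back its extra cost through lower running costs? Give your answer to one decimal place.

Resistance: 17000 kWh × £0.214 = £3,638.00/yr
Heat pump: 17000 / 2.4 = 7083 kWh in → × £0.214 = £1,515.83/yr
Annual savings = £2,122.17
Payback = £4,200 / £2,122.17 = 1.98 years

2.0 years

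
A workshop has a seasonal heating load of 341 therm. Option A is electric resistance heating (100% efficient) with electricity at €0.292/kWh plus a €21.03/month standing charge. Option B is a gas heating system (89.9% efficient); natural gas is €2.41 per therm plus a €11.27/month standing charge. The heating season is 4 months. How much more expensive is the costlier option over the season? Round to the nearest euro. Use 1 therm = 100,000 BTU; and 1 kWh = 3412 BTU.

€2043

Heat load = 341 therm × 100,000 = 34,100,000 BTU
Gas: input = 34,100,000 / 0.899 = 37,931,034 BTU = 379.3 therm → 379.3 × €2.41 = €914.14; + 4 × €11.27 standing = €959.22
Electric: 34,100,000 BTU / 3412 = 9,994 kWh → × €0.292 = €2,918.29; + 4 × €21.03 standing = €3,002.41
Difference = |€959.22 − €3,002.41| = €2,043.19 ≈ €2043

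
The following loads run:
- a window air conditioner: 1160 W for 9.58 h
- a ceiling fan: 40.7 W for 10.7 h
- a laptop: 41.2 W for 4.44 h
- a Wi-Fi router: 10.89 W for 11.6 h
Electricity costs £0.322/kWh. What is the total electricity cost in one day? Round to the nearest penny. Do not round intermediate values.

£3.82

window air conditioner: 1160 W × 9.58 h = 11,113 Wh = 11.11 kWh
ceiling fan: 40.7 W × 10.7 h = 435 Wh = 0.4355 kWh
laptop: 41.2 W × 4.44 h = 183 Wh = 0.1829 kWh
Wi-Fi router: 10.89 W × 11.6 h = 126 Wh = 0.1263 kWh
Total energy = 11.11 + 0.4355 + 0.1829 + 0.1263 = 11.86 kWh
Cost = 11.86 kWh × £0.322 = £3.82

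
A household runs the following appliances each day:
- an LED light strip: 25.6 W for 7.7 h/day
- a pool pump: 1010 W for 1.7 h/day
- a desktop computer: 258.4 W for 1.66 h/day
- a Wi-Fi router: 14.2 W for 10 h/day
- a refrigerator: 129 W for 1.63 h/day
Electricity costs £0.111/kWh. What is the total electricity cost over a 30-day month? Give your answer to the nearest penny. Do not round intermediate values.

£8.98

LED light strip: 25.6 W × 7.7 h × 30 d = 5,914 Wh = 5.914 kWh
pool pump: 1010 W × 1.7 h × 30 d = 51,510 Wh = 51.51 kWh
desktop computer: 258.4 W × 1.66 h × 30 d = 12,868 Wh = 12.87 kWh
Wi-Fi router: 14.2 W × 10 h × 30 d = 4,260 Wh = 4.26 kWh
refrigerator: 129 W × 1.63 h × 30 d = 6,308 Wh = 6.308 kWh
Total energy = 5.914 + 51.51 + 12.87 + 4.26 + 6.308 = 80.86 kWh
Cost = 80.86 kWh × £0.111 = £8.98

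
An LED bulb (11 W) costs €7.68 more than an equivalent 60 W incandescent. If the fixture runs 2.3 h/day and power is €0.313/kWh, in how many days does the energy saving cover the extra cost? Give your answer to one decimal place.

Power saved = 60 − 11 = 49 W
Daily energy saved = 49 W × 2.3 h = 112.7 Wh = 0.1127 kWh
Daily savings = 0.1127 × €0.313 = €0.0353
Payback = €7.68 / €0.0353 per day = 217.7 days

217.7 days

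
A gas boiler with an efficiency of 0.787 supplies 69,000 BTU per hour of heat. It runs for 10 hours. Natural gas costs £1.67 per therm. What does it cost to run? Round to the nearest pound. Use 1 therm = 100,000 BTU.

Heat delivered = 69,000 BTU/h × 10 h = 690,000 BTU
Gas input = 690,000 / 0.787 = 876,747 BTU
= 876,747 / 100,000 = 8.767 therm
Cost = 8.767 × £1.67/therm = £14.64 ≈ £15

£15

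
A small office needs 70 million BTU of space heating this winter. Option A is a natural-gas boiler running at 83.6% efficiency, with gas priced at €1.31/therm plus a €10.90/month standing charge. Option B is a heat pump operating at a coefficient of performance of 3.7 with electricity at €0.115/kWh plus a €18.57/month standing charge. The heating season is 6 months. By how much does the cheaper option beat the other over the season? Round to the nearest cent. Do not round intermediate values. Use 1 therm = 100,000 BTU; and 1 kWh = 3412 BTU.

€413.22

Heat load = 70 × 10⁶ BTU = 70,000,000 BTU
Gas: input = 70,000,000 / 0.836 = 83,732,057 BTU = 837.3 therm → 837.3 × €1.31 = €1,096.89; + 6 × €10.90 standing = €1,162.29
Heat pump: 70,000,000 BTU / 3412 = 20,520 kWh heat; / 3.7 = 5,545 kWh in → × €0.115 = €637.65; + 6 × €18.57 standing = €749.07
Difference = |€1,162.29 − €749.07| = €413.22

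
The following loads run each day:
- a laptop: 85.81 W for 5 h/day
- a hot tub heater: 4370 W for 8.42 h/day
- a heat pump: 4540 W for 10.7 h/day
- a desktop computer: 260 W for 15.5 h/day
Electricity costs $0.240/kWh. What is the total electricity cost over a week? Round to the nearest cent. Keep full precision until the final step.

$150.92

laptop: 85.81 W × 5 h × 7 d = 3,003 Wh = 3.003 kWh
hot tub heater: 4370 W × 8.42 h × 7 d = 257,568 Wh = 257.6 kWh
heat pump: 4540 W × 10.7 h × 7 d = 340,046 Wh = 340 kWh
desktop computer: 260 W × 15.5 h × 7 d = 28,210 Wh = 28.21 kWh
Total energy = 3.003 + 257.6 + 340 + 28.21 = 628.8 kWh
Cost = 628.8 kWh × $0.240 = $150.92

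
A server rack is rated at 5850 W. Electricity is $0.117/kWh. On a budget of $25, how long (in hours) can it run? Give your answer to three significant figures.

Energy budget = $25 / $0.117 per kWh = 213.7 kWh = 213,675 Wh
Runtime = 213,675 Wh / 5850 W = 36.53 h

36.5 h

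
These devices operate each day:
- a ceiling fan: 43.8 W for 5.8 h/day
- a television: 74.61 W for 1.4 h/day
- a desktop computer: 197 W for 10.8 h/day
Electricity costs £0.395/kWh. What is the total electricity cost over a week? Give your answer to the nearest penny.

£6.87

ceiling fan: 43.8 W × 5.8 h × 7 d = 1,778 Wh = 1.778 kWh
television: 74.61 W × 1.4 h × 7 d = 731 Wh = 0.7312 kWh
desktop computer: 197 W × 10.8 h × 7 d = 14,893 Wh = 14.89 kWh
Total energy = 1.778 + 0.7312 + 14.89 = 17.4 kWh
Cost = 17.4 kWh × £0.395 = £6.87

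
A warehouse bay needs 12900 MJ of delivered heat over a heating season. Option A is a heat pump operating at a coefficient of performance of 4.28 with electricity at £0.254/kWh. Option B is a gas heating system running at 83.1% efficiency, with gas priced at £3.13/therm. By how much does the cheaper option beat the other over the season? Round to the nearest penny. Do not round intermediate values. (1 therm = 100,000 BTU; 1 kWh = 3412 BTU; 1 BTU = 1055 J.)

£247.88

Heat load = 12900 MJ = 12,900,000,000 J / 1055 = 12,227,488 BTU
Gas: input = 12,227,488 / 0.831 = 14,714,186 BTU = 147.1 therm → 147.1 × £3.13 = £460.55
Heat pump: 12,227,488 BTU / 3412 = 3,584 kWh heat; / 4.28 = 837.3 kWh in → × £0.254 = £212.68
Difference = |£460.55 − £212.68| = £247.88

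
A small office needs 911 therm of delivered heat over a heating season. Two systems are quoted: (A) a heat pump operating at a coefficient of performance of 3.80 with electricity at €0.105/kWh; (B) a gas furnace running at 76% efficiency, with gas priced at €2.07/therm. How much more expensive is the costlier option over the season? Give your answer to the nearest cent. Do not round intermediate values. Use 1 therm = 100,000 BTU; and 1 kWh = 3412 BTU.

€1743.52

Heat load = 911 therm × 100,000 = 91,100,000 BTU
Gas: input = 91,100,000 / 0.760 = 119,868,421 BTU = 1,199 therm → 1,199 × €2.07 = €2,481.28
Heat pump: 91,100,000 BTU / 3412 = 26,700 kWh heat; / 3.80 = 7,026 kWh in → × €0.105 = €737.76
Difference = |€2,481.28 − €737.76| = €1,743.52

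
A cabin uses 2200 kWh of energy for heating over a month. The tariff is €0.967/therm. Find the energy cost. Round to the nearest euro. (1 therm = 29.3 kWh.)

2200 kWh × (0.03413 therm/kWh) = 75.09 therm
Cost = 75.09 therm × €0.967/therm = €72.61 ≈ €73

€73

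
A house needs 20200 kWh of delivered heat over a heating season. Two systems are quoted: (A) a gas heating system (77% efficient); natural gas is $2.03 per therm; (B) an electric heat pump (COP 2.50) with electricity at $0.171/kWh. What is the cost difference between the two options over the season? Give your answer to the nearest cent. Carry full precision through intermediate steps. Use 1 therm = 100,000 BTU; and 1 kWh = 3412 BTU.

Heat load = 20200 kWh × 3412 = 68,922,400 BTU
Gas: input = 68,922,400 / 0.77 = 89,509,610 BTU = 895.1 therm → 895.1 × $2.03 = $1,817.05
Heat pump: 68,922,400 BTU / 3412 = 20,200 kWh heat; / 2.50 = 8,080 kWh in → × $0.171 = $1,381.68
Difference = |$1,817.05 − $1,381.68| = $435.37

$435.37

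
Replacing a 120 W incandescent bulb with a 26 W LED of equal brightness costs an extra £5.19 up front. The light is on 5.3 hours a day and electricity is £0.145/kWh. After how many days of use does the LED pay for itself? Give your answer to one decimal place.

71.8 days

Power saved = 120 − 26 = 94 W
Daily energy saved = 94 W × 5.3 h = 498.2 Wh = 0.4982 kWh
Daily savings = 0.4982 × £0.145 = £0.0722
Payback = £5.19 / £0.0722 per day = 71.84 days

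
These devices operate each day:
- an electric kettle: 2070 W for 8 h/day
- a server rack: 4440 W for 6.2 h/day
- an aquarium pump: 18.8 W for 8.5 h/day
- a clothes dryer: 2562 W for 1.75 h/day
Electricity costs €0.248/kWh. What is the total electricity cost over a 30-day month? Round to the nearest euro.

electric kettle: 2070 W × 8 h × 30 d = 496,800 Wh = 496.8 kWh
server rack: 4440 W × 6.2 h × 30 d = 825,840 Wh = 825.8 kWh
aquarium pump: 18.8 W × 8.5 h × 30 d = 4,794 Wh = 4.794 kWh
clothes dryer: 2562 W × 1.75 h × 30 d = 134,505 Wh = 134.5 kWh
Total energy = 496.8 + 825.8 + 4.794 + 134.5 = 1,462 kWh
Cost = 1,462 kWh × €0.248 = €362.56 ≈ €363

€363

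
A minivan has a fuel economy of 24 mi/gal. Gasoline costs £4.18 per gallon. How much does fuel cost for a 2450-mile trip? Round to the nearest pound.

£427

Fuel = 2450 mi / 24 mpg = 102.1 gal
Cost = 102.1 gal × £4.18/gal = £426.71 ≈ £427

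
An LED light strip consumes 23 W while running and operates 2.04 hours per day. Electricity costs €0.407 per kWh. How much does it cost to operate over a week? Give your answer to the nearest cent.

Energy = 23 W × 2.04 h/day × 7 days = 328 Wh = 0.3284 kWh
Cost = 0.3284 kWh × €0.407/kWh = €0.13

€0.13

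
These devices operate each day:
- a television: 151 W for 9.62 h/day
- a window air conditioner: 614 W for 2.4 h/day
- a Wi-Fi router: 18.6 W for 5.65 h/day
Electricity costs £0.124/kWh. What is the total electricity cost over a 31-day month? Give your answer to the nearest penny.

£11.65

television: 151 W × 9.62 h × 31 d = 45,031 Wh = 45.03 kWh
window air conditioner: 614 W × 2.4 h × 31 d = 45,682 Wh = 45.68 kWh
Wi-Fi router: 18.6 W × 5.65 h × 31 d = 3,258 Wh = 3.258 kWh
Total energy = 45.03 + 45.68 + 3.258 = 93.97 kWh
Cost = 93.97 kWh × £0.124 = £11.65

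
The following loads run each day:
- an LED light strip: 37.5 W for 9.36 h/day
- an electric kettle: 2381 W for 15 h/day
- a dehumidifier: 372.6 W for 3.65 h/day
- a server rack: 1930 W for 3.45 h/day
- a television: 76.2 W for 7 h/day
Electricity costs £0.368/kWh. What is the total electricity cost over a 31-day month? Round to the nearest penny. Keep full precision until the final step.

£509.00

LED light strip: 37.5 W × 9.36 h × 31 d = 10,881 Wh = 10.88 kWh
electric kettle: 2381 W × 15 h × 31 d = 1,107,165 Wh = 1,107 kWh
dehumidifier: 372.6 W × 3.65 h × 31 d = 42,160 Wh = 42.16 kWh
server rack: 1930 W × 3.45 h × 31 d = 206,414 Wh = 206.4 kWh
television: 76.2 W × 7 h × 31 d = 16,535 Wh = 16.54 kWh
Total energy = 10.88 + 1,107 + 42.16 + 206.4 + 16.54 = 1,383 kWh
Cost = 1,383 kWh × £0.368 = £509.00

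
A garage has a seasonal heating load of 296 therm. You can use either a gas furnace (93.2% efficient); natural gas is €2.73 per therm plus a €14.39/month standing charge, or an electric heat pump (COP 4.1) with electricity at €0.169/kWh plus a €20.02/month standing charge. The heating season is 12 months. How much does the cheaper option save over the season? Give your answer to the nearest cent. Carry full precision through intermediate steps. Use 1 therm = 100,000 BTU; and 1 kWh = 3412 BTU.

Heat load = 296 therm × 100,000 = 29,600,000 BTU
Gas: input = 29,600,000 / 0.932 = 31,759,657 BTU = 317.6 therm → 317.6 × €2.73 = €867.04; + 12 × €14.39 standing = €1,039.72
Heat pump: 29,600,000 BTU / 3412 = 8,675 kWh heat; / 4.1 = 2,116 kWh in → × €0.169 = €357.59; + 12 × €20.02 standing = €597.83
Difference = |€1,039.72 − €597.83| = €441.89

€441.89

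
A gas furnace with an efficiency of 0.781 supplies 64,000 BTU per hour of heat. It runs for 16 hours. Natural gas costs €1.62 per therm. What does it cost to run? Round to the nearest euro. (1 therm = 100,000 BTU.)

Heat delivered = 64,000 BTU/h × 16 h = 1,024,000 BTU
Gas input = 1,024,000 / 0.781 = 1,311,140 BTU
= 1,311,140 / 100,000 = 13.11 therm
Cost = 13.11 × €1.62/therm = €21.24 ≈ €21

€21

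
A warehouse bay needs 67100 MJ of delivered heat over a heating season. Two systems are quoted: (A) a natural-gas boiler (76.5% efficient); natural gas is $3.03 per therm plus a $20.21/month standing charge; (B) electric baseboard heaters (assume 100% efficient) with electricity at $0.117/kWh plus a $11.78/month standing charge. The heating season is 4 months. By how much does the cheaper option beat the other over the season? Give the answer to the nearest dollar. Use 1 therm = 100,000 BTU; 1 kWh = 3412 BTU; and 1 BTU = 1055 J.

Heat load = 67100 MJ = 67,100,000,000 J / 1055 = 63,601,896 BTU
Gas: input = 63,601,896 / 0.765 = 83,139,733 BTU = 831.4 therm → 831.4 × $3.03 = $2,519.13; + 4 × $20.21 standing = $2,599.97
Electric: 63,601,896 BTU / 3412 = 18,640 kWh → × $0.117 = $2,180.96; + 4 × $11.78 standing = $2,228.08
Difference = |$2,599.97 − $2,228.08| = $371.90 ≈ $372

$372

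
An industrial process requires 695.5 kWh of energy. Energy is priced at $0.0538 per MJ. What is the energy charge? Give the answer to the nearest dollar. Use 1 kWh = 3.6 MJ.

$135

695.5 kWh × (3.6 MJ/kWh) = 2,504 MJ
Cost = 2,504 MJ × $0.0538/MJ = $134.70 ≈ $135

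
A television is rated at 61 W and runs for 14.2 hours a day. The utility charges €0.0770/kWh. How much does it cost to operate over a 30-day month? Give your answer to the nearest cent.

€2.00

Energy = 61 W × 14.2 h/day × 30 days = 25,986 Wh = 25.99 kWh
Cost = 25.99 kWh × €0.0770/kWh = €2.00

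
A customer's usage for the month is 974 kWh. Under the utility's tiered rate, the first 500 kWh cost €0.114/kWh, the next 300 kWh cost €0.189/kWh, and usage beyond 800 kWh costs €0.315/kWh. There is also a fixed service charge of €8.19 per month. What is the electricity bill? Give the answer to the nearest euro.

First 500 kWh × €0.114 = €57.00
Next 300 kWh × €0.189 = €56.70
Remaining 174 kWh × €0.315 = €54.81
Energy charge = €168.51; + service €8.19 = €176.70 ≈ €177

€177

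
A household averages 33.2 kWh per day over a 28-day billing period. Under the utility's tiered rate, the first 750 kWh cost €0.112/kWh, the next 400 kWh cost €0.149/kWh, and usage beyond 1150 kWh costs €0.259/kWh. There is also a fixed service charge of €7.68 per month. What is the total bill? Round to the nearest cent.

Usage = 33.2 kWh/day × 28 days = 929.6 kWh
First 750 kWh × €0.112 = €84.00
Next 179.6 kWh × €0.149 = €26.76
Remaining tier: 0 kWh (not reached)
Energy charge = €110.76; + service €7.68 = €118.44

€118.44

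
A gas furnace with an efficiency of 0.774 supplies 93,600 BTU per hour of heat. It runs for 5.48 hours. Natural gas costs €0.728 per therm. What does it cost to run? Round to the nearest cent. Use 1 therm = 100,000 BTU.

Heat delivered = 93,600 BTU/h × 5.48 h = 512,928 BTU
Gas input = 512,928 / 0.774 = 662,698 BTU
= 662,698 / 100,000 = 6.627 therm
Cost = 6.627 × €0.728/therm = €4.82

€4.82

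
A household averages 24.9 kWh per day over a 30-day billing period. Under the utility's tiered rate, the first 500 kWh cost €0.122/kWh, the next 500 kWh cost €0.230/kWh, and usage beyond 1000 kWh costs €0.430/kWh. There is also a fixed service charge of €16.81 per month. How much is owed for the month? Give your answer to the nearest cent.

Usage = 24.9 kWh/day × 30 days = 747 kWh
First 500 kWh × €0.122 = €61.00
Next 247 kWh × €0.230 = €56.81
Remaining tier: 0 kWh (not reached)
Energy charge = €117.81; + service €16.81 = €134.62

€134.62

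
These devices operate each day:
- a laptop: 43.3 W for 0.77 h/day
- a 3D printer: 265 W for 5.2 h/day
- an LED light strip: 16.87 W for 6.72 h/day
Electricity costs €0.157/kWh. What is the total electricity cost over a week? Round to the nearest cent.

laptop: 43.3 W × 0.77 h × 7 d = 233 Wh = 0.2334 kWh
3D printer: 265 W × 5.2 h × 7 d = 9,646 Wh = 9.646 kWh
LED light strip: 16.87 W × 6.72 h × 7 d = 794 Wh = 0.7936 kWh
Total energy = 0.2334 + 9.646 + 0.7936 = 10.67 kWh
Cost = 10.67 kWh × €0.157 = €1.68

€1.68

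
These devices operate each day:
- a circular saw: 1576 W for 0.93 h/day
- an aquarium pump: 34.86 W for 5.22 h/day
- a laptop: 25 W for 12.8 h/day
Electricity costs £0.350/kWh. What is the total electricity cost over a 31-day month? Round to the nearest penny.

£21.35

circular saw: 1576 W × 0.93 h × 31 d = 45,436 Wh = 45.44 kWh
aquarium pump: 34.86 W × 5.22 h × 31 d = 5,641 Wh = 5.641 kWh
laptop: 25 W × 12.8 h × 31 d = 9,920 Wh = 9.92 kWh
Total energy = 45.44 + 5.641 + 9.92 = 61 kWh
Cost = 61 kWh × £0.350 = £21.35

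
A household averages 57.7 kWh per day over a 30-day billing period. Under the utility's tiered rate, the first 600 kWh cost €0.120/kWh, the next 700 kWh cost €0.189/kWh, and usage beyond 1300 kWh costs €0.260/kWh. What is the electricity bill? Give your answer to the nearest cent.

Usage = 57.7 kWh/day × 30 days = 1731 kWh
First 600 kWh × €0.120 = €72.00
Next 700 kWh × €0.189 = €132.30
Remaining 431 kWh × €0.260 = €112.06
Total = €316.36

€316.36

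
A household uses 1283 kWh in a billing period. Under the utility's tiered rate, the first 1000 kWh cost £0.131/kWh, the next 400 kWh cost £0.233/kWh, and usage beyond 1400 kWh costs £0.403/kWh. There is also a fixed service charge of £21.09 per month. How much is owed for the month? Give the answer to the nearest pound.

£218

First 1000 kWh × £0.131 = £131.00
Next 283 kWh × £0.233 = £65.94
Remaining tier: 0 kWh (not reached)
Energy charge = £196.94; + service £21.09 = £218.03 ≈ £218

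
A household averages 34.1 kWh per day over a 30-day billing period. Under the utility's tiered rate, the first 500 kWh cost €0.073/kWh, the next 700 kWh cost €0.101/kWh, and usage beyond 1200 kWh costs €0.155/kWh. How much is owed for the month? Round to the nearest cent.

Usage = 34.1 kWh/day × 30 days = 1023 kWh
First 500 kWh × €0.073 = €36.50
Next 523 kWh × €0.101 = €52.82
Remaining tier: 0 kWh (not reached)
Total = €89.32

€89.32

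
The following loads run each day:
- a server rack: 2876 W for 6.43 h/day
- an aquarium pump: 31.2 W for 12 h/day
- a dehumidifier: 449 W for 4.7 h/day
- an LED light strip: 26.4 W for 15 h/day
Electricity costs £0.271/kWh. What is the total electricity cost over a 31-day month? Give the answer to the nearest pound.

£180

server rack: 2876 W × 6.43 h × 31 d = 573,273 Wh = 573.3 kWh
aquarium pump: 31.2 W × 12 h × 31 d = 11,606 Wh = 11.61 kWh
dehumidifier: 449 W × 4.7 h × 31 d = 65,419 Wh = 65.42 kWh
LED light strip: 26.4 W × 15 h × 31 d = 12,276 Wh = 12.28 kWh
Total energy = 573.3 + 11.61 + 65.42 + 12.28 = 662.6 kWh
Cost = 662.6 kWh × £0.271 = £179.56 ≈ £180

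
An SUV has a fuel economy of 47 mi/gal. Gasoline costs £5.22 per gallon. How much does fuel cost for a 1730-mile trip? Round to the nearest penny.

Fuel = 1730 mi / 47 mpg = 36.81 gal
Cost = 36.81 gal × £5.22/gal = £192.14

£192.14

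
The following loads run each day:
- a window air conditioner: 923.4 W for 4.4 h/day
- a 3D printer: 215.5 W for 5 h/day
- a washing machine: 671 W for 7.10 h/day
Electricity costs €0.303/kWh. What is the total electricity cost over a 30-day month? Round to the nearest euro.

window air conditioner: 923.4 W × 4.4 h × 30 d = 121,889 Wh = 121.9 kWh
3D printer: 215.5 W × 5 h × 30 d = 32,325 Wh = 32.33 kWh
washing machine: 671 W × 7.10 h × 30 d = 142,923 Wh = 142.9 kWh
Total energy = 121.9 + 32.33 + 142.9 = 297.1 kWh
Cost = 297.1 kWh × €0.303 = €90.03 ≈ €90

€90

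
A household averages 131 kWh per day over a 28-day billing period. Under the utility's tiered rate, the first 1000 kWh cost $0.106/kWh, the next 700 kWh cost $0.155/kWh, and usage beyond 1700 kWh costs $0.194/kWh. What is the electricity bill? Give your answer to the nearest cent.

Usage = 131 kWh/day × 28 days = 3668 kWh
First 1000 kWh × $0.106 = $106.00
Next 700 kWh × $0.155 = $108.50
Remaining 1968 kWh × $0.194 = $381.79
Total = $596.29

$596.29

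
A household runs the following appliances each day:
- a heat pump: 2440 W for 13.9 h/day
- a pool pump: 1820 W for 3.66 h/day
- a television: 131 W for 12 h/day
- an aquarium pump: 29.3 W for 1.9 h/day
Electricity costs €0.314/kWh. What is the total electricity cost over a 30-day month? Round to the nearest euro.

heat pump: 2440 W × 13.9 h × 30 d = 1,017,480 Wh = 1,017 kWh
pool pump: 1820 W × 3.66 h × 30 d = 199,836 Wh = 199.8 kWh
television: 131 W × 12 h × 30 d = 47,160 Wh = 47.16 kWh
aquarium pump: 29.3 W × 1.9 h × 30 d = 1,670 Wh = 1.67 kWh
Total energy = 1,017 + 199.8 + 47.16 + 1.67 = 1,266 kWh
Cost = 1,266 kWh × €0.314 = €397.57 ≈ €398

€398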